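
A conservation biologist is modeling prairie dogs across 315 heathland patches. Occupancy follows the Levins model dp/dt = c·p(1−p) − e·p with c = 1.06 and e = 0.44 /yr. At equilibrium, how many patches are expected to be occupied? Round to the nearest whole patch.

184

p* = 1 − e/c = 1 − 0.44/1.06 = 0.5849.
Expected occupied patches = N × p* = 315 × 0.5849 = 184.25 ≈ 184.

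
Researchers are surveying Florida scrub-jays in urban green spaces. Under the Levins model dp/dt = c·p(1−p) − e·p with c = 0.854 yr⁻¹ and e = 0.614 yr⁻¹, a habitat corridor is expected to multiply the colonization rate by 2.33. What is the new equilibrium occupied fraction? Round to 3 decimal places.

0.691

Before: p* = 1 − 0.614/0.854 = 0.2810.
After the change, c = 1.98982, e = 0.614, so p* = 1 − 0.614/1.98982 = 0.6914.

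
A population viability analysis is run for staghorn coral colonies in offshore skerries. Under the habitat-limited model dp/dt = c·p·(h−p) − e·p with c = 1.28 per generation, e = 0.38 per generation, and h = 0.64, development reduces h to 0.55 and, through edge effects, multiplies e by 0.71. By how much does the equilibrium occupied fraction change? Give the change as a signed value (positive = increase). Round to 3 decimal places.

Before: p* = h − e/c = 0.64 − 0.38/1.28 = 0.64 − 0.2969 = 0.3431.
After: c = 1.28, e = 0.2698, h = 0.55; p* = 0.55 − 0.2698/1.28 = 0.3392.
Δp* = 0.3392 − 0.3431 = -0.0039.

-0.004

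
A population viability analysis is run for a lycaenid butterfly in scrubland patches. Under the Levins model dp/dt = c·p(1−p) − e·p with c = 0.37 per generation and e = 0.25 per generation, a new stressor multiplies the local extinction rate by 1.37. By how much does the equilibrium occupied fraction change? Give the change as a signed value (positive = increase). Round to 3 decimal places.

Before: p* = 1 − 0.25/0.37 = 0.3243.
After the change, c = 0.37, e = 0.3425, so p* = 1 − 0.3425/0.37 = 0.0743.
Δp* = 0.0743 − 0.3243 = -0.2500.

-0.250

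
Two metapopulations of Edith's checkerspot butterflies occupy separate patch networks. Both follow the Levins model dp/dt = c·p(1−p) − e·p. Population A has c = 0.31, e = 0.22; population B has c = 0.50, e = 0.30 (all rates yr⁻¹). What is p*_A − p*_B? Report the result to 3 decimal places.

A: p*_A = 1 − 0.22/0.31 = 0.2903.
B: p*_B = 1 − 0.30/0.50 = 0.4000.
p*_A − p*_B = 0.2903 − 0.4000 = -0.1097.

-0.110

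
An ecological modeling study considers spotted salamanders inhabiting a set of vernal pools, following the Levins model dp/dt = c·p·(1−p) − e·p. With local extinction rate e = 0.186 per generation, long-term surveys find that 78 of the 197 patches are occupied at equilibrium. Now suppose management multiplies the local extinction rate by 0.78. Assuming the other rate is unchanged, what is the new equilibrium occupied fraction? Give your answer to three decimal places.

0.529

Observed p* = 78/197 = 0.39594.
Balance c(1−p*) = e gives c = e/(1 − 0.39594) = 0.186/0.60406 = 0.30792.
New p* = 1 − e/c = 1 − 0.14508/0.30792 = 0.52884.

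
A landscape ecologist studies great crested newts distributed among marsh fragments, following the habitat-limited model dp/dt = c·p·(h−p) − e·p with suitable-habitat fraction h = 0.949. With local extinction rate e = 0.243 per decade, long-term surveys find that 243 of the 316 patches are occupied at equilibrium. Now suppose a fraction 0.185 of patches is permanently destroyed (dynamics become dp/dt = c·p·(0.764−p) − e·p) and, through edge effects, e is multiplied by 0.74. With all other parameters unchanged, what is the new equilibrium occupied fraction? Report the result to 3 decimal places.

0.631

Observed p* = 243/316 = 0.76899.
Balance c(h−p*) = e gives c = e/(0.949 − 0.76899) = 0.243/0.18001 = 1.34993.
New p* = 0.764 − e/c = 0.764 − 0.17982/1.34993 = 0.63079.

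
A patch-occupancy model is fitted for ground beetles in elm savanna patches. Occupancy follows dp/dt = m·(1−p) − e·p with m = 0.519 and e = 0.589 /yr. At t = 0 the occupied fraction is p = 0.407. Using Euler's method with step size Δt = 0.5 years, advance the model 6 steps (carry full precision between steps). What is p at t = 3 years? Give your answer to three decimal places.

0.468

Update rule: p ← p + [m·(1−p) − e·p]·Δt with Δt = 0.5.
  1  |  dp/dt·Δt = +0.034022  |  p_1 = 0.441022
  2  |  dp/dt·Δt = +0.015174  |  p_2 = 0.456196
  3  |  dp/dt·Δt = +0.006768  |  p_3 = 0.462963
  4  |  dp/dt·Δt = +0.003018  |  p_4 = 0.465982
  5  |  dp/dt·Δt = +0.001346  |  p_5 = 0.467328
  6  |  dp/dt·Δt = +0.000600  |  p_6 = 0.467928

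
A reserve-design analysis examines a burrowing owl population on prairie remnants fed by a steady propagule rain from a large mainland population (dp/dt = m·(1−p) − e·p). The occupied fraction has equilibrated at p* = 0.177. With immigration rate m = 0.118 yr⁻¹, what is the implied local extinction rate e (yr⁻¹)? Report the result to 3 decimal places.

At equilibrium m(1−p*) = e·p*, so e = m(1−p*)/p*.
e = 0.118 × 0.8230 / 0.177 = 0.5487.

0.549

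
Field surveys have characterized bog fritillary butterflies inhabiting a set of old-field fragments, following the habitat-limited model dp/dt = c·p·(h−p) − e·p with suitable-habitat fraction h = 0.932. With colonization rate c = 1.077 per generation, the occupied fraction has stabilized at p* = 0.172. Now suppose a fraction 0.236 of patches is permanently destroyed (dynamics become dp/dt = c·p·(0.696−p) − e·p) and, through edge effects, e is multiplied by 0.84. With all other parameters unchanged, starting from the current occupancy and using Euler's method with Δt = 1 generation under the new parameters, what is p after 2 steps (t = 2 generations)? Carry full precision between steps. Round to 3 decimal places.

0.136

Balance c(h−p*) = e gives e = 1.077×(0.932 − 0.17200) = 0.81852.
Starting from p₀ = 0.17200; update p ← p + (dp/dt)·Δt with the new parameters.
t = 1: p = 0.17200 + (-0.02119) = 0.15081
t = 2: p = 0.15081 + (-0.01514) = 0.13567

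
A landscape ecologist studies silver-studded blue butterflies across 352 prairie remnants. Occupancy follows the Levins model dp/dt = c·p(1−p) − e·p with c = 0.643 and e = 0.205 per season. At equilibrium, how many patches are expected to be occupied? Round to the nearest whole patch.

240

p* = 1 − e/c = 1 − 0.205/0.643 = 0.6812.
Expected occupied patches = N × p* = 352 × 0.6812 = 239.78 ≈ 240.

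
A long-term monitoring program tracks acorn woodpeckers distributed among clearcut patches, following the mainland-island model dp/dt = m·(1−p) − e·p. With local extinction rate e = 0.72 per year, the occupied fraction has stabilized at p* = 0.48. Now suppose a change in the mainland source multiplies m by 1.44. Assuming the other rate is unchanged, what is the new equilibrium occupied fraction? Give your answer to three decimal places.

Balance m(1−p*) = e·p* gives m = e·p*/(1−p*) = 0.72×0.48000/0.52000 = 0.66462.
New p* = m/(m+e) = 0.95705/(0.95705+0.72000) = 0.57067.

0.571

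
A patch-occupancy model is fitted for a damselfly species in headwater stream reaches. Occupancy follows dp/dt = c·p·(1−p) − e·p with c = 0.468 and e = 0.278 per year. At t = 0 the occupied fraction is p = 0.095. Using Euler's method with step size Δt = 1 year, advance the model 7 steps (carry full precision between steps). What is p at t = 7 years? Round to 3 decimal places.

Update rule: p ← p + [c·p·(1−p) − e·p]·Δt with Δt = 1.
t = 1: p = 0.09500 + (+0.01383) = 0.10883
t = 2: p = 0.10883 + (+0.01513) = 0.12396
t = 3: p = 0.12396 + (+0.01636) = 0.14032
t = 4: p = 0.14032 + (+0.01745) = 0.15777
t = 5: p = 0.15777 + (+0.01833) = 0.17609
t = 6: p = 0.17609 + (+0.01895) = 0.19504
t = 7: p = 0.19504 + (+0.01925) = 0.21430

0.214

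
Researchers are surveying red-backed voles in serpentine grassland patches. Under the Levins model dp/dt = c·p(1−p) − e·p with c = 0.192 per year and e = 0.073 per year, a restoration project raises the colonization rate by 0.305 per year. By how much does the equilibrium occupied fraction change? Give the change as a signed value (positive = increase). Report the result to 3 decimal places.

0.233

Before: p* = 1 − 0.073/0.192 = 0.6198.
After the change, c = 0.497, e = 0.073, so p* = 1 − 0.073/0.497 = 0.8531.
Δp* = 0.8531 − 0.6198 = +0.2333.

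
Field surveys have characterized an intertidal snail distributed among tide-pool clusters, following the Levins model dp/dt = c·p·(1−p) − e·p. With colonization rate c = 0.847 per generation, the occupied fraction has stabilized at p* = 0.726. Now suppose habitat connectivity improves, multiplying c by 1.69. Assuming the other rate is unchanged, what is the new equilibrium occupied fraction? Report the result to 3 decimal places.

0.838

Balance c(1−p*) = e gives e = 0.847×(1 − 0.72600) = 0.23208.
New p* = 1 − e/c = 1 − 0.23208/1.43143 = 0.83787.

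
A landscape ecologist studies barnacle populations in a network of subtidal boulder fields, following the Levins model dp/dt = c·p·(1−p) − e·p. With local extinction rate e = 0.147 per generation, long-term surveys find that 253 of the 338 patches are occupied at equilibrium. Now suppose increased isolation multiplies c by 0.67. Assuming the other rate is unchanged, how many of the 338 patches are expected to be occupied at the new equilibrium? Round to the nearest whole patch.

211

Observed p* = 253/338 = 0.74852.
Balance c(1−p*) = e gives c = e/(1 − 0.74852) = 0.147/0.25148 = 0.58454.
New p* = 1 − e/c = 1 − 0.14700/0.39164 = 0.62466.
Expected occupied = 338 × 0.62466 = 211.14 ≈ 211.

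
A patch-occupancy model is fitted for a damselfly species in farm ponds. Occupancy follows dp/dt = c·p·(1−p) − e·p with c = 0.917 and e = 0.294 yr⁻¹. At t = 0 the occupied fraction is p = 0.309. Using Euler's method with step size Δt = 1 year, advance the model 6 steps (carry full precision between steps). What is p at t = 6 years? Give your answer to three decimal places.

0.673

Update rule: p ← p + [c·p·(1−p) − e·p]·Δt with Δt = 1.
  1  |  dp/dt·Δt = +0.104951  |  p_1 = 0.413951
  2  |  dp/dt·Δt = +0.100759  |  p_2 = 0.514709
  3  |  dp/dt·Δt = +0.077727  |  p_3 = 0.592436
  4  |  dp/dt·Δt = +0.047238  |  p_4 = 0.639675
  5  |  dp/dt·Δt = +0.023296  |  p_5 = 0.662971
  6  |  dp/dt·Δt = +0.009982  |  p_6 = 0.672952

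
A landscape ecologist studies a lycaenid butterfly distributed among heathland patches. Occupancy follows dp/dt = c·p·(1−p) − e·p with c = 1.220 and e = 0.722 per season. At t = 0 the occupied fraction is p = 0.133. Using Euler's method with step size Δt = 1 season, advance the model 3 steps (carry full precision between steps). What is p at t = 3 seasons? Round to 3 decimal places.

Update rule: p ← p + [c·p·(1−p) − e·p]·Δt with Δt = 1.
step 1: Δp = +0.04465, p = 0.17765
step 2: Δp = +0.04997, p = 0.22762
step 3: Δp = +0.05015, p = 0.27777

0.278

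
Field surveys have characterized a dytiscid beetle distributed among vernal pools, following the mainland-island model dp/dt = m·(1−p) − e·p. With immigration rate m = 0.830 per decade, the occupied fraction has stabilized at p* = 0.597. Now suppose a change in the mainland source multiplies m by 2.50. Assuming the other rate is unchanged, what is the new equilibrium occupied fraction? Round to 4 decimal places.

Balance m(1−p*) = e·p* gives e = m(1−p*)/p* = 0.830×0.40300/0.59700 = 0.56028.
New p* = m/(m+e) = 2.07500/(2.07500+0.56028) = 0.78739.

0.7874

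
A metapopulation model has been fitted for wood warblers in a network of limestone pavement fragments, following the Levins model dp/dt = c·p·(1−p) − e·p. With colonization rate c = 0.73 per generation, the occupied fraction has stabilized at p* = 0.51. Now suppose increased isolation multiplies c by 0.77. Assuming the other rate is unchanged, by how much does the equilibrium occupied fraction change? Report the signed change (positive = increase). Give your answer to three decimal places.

-0.146

Balance c(1−p*) = e gives e = 0.73×(1 − 0.51000) = 0.35770.
New p* = 1 − e/c = 1 − 0.35770/0.56210 = 0.36364.
Δp* = 0.36364 − 0.51000 = -0.14636.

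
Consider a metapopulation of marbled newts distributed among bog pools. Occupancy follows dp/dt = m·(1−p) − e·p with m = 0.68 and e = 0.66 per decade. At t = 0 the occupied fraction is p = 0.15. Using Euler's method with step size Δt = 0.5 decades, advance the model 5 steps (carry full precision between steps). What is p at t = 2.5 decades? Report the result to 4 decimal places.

Update rule: p ← p + [m·(1−p) − e·p]·Δt with Δt = 0.5.
step 1: Δp = +0.23950, p = 0.38950
step 2: Δp = +0.07903, p = 0.46854
step 3: Δp = +0.02608, p = 0.49462
step 4: Δp = +0.00861, p = 0.50322
step 5: Δp = +0.00284, p = 0.50606

0.5061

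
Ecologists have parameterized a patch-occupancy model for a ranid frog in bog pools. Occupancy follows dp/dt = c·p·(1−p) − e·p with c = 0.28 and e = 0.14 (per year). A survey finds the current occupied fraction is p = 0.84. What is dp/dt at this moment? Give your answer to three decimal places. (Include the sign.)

Colonization term: c·p·(1−p) = 0.28×0.84×0.1600 = 0.03763.
Extinction term: e·p = 0.11760.
dp/dt = 0.03763 − 0.11760 = -0.07997.

-0.080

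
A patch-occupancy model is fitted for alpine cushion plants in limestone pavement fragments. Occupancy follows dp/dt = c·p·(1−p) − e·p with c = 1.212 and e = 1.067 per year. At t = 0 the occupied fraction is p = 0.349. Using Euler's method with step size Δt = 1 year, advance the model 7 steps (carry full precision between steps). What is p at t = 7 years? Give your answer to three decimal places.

Update rule: p ← p + [c·p·(1−p) − e·p]·Δt with Δt = 1.
t = 1: p = 0.34900 + (-0.09702) = 0.25198
t = 2: p = 0.25198 + (-0.04042) = 0.21156
t = 3: p = 0.21156 + (-0.02357) = 0.18799
t = 4: p = 0.18799 + (-0.01557) = 0.17242
t = 5: p = 0.17242 + (-0.01103) = 0.16139
t = 6: p = 0.16139 + (-0.00817) = 0.15322
t = 7: p = 0.15322 + (-0.00624) = 0.14698

0.147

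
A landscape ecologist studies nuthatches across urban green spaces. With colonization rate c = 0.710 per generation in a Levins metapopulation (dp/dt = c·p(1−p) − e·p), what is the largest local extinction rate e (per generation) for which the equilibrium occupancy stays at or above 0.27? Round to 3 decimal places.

0.518

1 − e/c ≥ 0.27 ⇒ e ≤ c(1 − 0.27) = 0.710 × 0.7300.
e_max = 0.5183.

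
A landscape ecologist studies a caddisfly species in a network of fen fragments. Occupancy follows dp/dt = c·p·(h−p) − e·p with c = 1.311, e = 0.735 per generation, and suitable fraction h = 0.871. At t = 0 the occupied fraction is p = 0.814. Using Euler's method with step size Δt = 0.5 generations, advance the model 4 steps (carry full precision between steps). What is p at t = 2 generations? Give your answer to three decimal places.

Update rule: p ← p + [c·p·(h−p) − e·p]·Δt with Δt = 0.5.
  1  |  dp/dt·Δt = -0.268731  |  p_1 = 0.545269
  2  |  dp/dt·Δt = -0.083962  |  p_2 = 0.461307
  3  |  dp/dt·Δt = -0.045644  |  p_3 = 0.415662
  4  |  dp/dt·Δt = -0.028692  |  p_4 = 0.386971

0.387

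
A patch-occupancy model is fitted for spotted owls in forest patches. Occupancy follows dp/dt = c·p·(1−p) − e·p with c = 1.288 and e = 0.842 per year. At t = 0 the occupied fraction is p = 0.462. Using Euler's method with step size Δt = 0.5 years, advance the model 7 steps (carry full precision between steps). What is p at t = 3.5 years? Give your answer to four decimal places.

Update rule: p ← p + [c·p·(1−p) − e·p]·Δt with Δt = 0.5.
  1  |  dp/dt·Δt = -0.034432  |  p_1 = 0.427568
  2  |  dp/dt·Δt = -0.022385  |  p_2 = 0.405183
  3  |  dp/dt·Δt = -0.015372  |  p_3 = 0.389811
  4  |  dp/dt·Δt = -0.010930  |  p_4 = 0.378882
  5  |  dp/dt·Δt = -0.007956  |  p_5 = 0.370925
  6  |  dp/dt·Δt = -0.005889  |  p_6 = 0.365036
  7  |  dp/dt·Δt = -0.004411  |  p_7 = 0.360626

0.3606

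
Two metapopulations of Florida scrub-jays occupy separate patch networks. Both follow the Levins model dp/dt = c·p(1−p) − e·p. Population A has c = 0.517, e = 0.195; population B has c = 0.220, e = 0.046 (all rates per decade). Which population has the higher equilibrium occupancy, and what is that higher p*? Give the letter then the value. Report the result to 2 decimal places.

B, 0.79

A: p*_A = 1 − 0.195/0.517 = 0.6228.
B: p*_B = 1 − 0.046/0.220 = 0.7909.
B is higher at 0.7909.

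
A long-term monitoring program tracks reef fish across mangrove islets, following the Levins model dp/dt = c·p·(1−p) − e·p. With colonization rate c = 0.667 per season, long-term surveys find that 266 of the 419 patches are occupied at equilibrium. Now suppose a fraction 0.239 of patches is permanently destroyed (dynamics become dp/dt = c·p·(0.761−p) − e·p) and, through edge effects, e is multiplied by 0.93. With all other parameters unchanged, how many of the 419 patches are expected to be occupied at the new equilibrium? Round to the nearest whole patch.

Observed p* = 266/419 = 0.63484.
Balance c(1−p*) = e gives e = 0.667×(1 − 0.63484) = 0.24356.
New p* = 0.761 − e/c = 0.761 − 0.22651/0.66700 = 0.42140.
Expected occupied = 419 × 0.42140 = 176.57 ≈ 177.

177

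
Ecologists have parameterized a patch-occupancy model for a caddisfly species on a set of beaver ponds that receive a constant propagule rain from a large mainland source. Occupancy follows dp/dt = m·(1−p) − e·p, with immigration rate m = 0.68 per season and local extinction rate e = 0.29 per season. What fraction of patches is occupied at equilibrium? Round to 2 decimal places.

At equilibrium the propagule rain into empty patches balances local extinction: m(1−p*) = e·p*.
p* = m/(m+e) = 0.68/(0.68+0.29) = 0.68/0.9700 = 0.7010.

0.70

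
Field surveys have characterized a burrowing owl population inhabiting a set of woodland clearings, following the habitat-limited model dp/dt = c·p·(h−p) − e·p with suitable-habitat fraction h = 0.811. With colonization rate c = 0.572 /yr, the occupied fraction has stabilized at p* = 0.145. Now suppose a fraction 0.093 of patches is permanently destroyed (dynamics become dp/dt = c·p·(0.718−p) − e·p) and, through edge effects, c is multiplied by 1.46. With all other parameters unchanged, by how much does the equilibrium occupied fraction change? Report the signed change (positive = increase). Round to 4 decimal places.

0.1168

Balance c(h−p*) = e gives e = 0.572×(0.811 − 0.14500) = 0.38095.
New p* = 0.718 − e/c = 0.718 − 0.38095/0.83512 = 0.26184.
Δp* = 0.26184 − 0.14500 = +0.11684.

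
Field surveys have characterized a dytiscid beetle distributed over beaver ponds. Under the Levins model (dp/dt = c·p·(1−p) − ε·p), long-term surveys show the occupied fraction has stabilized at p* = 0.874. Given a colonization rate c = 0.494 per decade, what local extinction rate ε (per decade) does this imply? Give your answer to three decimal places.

At equilibrium c(1−p*) = ε.
ε = 0.494 × (1 − 0.874) = 0.494 × 0.1260 = 0.0622.

0.062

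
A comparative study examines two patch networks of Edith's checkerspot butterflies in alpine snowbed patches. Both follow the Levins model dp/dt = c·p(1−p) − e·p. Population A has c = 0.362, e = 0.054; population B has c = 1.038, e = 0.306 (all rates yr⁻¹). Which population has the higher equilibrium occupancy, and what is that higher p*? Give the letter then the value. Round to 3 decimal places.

A, 0.851

A: p*_A = 1 − 0.054/0.362 = 0.8508.
B: p*_B = 1 − 0.306/1.038 = 0.7052.
A is higher at 0.8508.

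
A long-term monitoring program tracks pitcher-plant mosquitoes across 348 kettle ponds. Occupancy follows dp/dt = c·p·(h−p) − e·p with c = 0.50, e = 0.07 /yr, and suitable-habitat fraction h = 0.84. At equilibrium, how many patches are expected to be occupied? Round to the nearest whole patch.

244

p* = h − e/c = 0.84 − 0.1400 = 0.7000.
Expected occupied patches = N × p* = 348 × 0.7000 = 243.60 ≈ 244.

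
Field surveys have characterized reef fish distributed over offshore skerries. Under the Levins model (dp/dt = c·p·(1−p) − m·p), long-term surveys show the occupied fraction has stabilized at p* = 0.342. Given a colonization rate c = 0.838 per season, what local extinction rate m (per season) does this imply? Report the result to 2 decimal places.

At equilibrium c(1−p*) = m.
m = 0.838 × (1 − 0.342) = 0.838 × 0.6580 = 0.5514.

0.55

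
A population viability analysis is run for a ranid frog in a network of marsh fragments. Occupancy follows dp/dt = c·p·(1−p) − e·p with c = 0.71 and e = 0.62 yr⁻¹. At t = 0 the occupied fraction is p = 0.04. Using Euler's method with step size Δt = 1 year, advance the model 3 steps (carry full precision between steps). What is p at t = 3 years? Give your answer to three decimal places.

Update rule: p ← p + [c·p·(1−p) − e·p]·Δt with Δt = 1.
t = 1: p = 0.04000 + (+0.00246) = 0.04246
t = 2: p = 0.04246 + (+0.00254) = 0.04501
t = 3: p = 0.04501 + (+0.00261) = 0.04762

0.048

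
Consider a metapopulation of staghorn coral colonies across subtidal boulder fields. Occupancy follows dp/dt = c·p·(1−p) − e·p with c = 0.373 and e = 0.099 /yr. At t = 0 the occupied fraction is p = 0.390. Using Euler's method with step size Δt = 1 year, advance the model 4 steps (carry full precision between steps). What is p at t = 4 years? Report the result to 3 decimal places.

Update rule: p ← p + [c·p·(1−p) − e·p]·Δt with Δt = 1.
step 1: Δp = +0.05013, p = 0.44013
step 2: Δp = +0.04834, p = 0.48847
step 3: Δp = +0.04484, p = 0.53331
step 4: Δp = +0.04004, p = 0.57335

0.573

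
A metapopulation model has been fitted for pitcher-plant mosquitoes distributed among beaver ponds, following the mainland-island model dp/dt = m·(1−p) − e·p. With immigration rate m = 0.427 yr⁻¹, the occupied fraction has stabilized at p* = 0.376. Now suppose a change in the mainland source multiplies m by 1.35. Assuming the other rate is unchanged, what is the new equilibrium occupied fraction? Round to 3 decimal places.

0.449

Balance m(1−p*) = e·p* gives e = m(1−p*)/p* = 0.427×0.62400/0.37600 = 0.70864.
New p* = m/(m+e) = 0.57645/(0.57645+0.70864) = 0.44857.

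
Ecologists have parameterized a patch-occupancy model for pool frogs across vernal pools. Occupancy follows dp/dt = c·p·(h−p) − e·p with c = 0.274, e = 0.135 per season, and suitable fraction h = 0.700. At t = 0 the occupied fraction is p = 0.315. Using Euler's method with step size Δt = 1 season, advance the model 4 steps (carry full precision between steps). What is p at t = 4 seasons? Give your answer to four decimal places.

Update rule: p ← p + [c·p·(h−p) − e·p]·Δt with Δt = 1.
p: 0.31500 → 0.30570  (Δp = -0.00930)
p: 0.30570 → 0.29746  (Δp = -0.00824)
p: 0.29746 → 0.29011  (Δp = -0.00735)
p: 0.29011 → 0.28353  (Δp = -0.00658)

0.2835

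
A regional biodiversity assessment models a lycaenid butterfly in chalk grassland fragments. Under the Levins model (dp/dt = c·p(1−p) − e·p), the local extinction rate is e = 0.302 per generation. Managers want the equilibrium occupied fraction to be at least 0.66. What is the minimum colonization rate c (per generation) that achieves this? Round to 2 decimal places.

0.89

p* = 1 − e/c ≥ 0.66 requires e/c ≤ 0.3400, i.e. c ≥ e/0.3400.
c_min = 0.302/0.3400 = 0.8882.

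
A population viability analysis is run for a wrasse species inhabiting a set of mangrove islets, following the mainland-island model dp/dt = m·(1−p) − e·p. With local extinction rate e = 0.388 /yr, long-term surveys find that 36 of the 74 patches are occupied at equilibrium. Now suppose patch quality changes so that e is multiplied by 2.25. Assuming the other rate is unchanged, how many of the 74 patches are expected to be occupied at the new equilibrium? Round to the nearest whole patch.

22

Observed p* = 36/74 = 0.48649.
Balance m(1−p*) = e·p* gives m = e·p*/(1−p*) = 0.388×0.48649/0.51351 = 0.36758.
New p* = m/(m+e) = 0.36758/(0.36758+0.87300) = 0.29630.
Expected occupied = 74 × 0.29630 = 21.93 ≈ 22.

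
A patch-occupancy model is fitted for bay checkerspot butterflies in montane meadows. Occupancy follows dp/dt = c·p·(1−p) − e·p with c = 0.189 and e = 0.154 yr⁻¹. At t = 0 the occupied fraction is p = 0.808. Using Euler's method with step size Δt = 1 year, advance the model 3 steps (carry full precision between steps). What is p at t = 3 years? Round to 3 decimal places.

Update rule: p ← p + [c·p·(1−p) − e·p]·Δt with Δt = 1.
t = 1: p = 0.80800 + (-0.09511) = 0.71289
t = 2: p = 0.71289 + (-0.07110) = 0.64179
t = 3: p = 0.64179 + (-0.05538) = 0.58640

0.586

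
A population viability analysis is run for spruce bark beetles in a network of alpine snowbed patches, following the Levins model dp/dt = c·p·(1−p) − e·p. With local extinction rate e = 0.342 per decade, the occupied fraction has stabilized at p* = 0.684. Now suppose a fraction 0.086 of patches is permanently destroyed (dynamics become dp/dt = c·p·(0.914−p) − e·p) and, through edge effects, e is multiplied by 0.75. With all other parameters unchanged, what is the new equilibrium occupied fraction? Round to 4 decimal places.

Balance c(1−p*) = e gives c = e/(1 − 0.68400) = 0.342/0.31600 = 1.08228.
New p* = 0.914 − e/c = 0.914 − 0.25650/1.08228 = 0.67700.

0.6770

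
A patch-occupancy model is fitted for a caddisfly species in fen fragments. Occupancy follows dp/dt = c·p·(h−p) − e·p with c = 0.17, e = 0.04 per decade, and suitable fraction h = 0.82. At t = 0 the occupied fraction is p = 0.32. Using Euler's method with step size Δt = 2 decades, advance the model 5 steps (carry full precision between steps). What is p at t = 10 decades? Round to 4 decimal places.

0.4511

Update rule: p ← p + [c·p·(h−p) − e·p]·Δt with Δt = 2.
t = 2: p = 0.32000 + (+0.02880) = 0.34880
t = 4: p = 0.34880 + (+0.02798) = 0.37678
t = 6: p = 0.37678 + (+0.02664) = 0.40341
t = 8: p = 0.40341 + (+0.02487) = 0.42828
t = 10: p = 0.42828 + (+0.02278) = 0.45106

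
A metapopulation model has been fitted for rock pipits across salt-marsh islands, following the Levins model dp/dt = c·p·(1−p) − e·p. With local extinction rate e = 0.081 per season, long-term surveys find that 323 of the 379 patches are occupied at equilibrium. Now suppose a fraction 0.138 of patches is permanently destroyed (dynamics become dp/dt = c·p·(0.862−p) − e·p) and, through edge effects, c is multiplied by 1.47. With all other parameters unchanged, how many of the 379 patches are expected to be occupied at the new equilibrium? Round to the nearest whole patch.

289

Observed p* = 323/379 = 0.85224.
Balance c(1−p*) = e gives c = e/(1 − 0.85224) = 0.081/0.14776 = 0.54819.
New p* = 0.862 − e/c = 0.862 − 0.08100/0.80584 = 0.76148.
Expected occupied = 379 × 0.76148 = 288.60 ≈ 289.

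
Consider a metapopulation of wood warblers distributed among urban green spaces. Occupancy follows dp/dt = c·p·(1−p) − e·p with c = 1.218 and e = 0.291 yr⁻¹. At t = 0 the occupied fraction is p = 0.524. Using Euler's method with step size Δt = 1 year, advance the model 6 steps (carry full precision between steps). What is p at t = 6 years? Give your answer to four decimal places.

0.7611

Update rule: p ← p + [c·p·(1−p) − e·p]·Δt with Δt = 1.
t = 1: p = 0.52400 + (+0.15131) = 0.67531
t = 2: p = 0.67531 + (+0.07055) = 0.74586
t = 3: p = 0.74586 + (+0.01383) = 0.75969
t = 4: p = 0.75969 + (+0.00129) = 0.76098
t = 5: p = 0.76098 + (+0.00010) = 0.76108
t = 6: p = 0.76108 + (+0.00001) = 0.76108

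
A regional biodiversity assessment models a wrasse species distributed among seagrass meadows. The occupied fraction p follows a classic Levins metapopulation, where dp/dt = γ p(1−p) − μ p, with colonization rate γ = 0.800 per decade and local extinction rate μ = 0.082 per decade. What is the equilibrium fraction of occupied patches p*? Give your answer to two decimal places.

At equilibrium, colonization balances extinction: γ·p*·(1−p*) = μ·p*.
So p* = 1 − μ/γ = 1 − 0.082/0.800 = 1 − 0.1025 = 0.8975.

0.90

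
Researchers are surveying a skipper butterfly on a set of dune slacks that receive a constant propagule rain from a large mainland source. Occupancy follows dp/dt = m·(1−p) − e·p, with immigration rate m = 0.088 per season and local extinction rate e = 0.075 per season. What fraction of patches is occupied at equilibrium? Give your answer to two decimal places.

At equilibrium the propagule rain into empty patches balances local extinction: m(1−p*) = e·p*.
p* = m/(m+e) = 0.088/(0.088+0.075) = 0.088/0.1630 = 0.5399.

0.54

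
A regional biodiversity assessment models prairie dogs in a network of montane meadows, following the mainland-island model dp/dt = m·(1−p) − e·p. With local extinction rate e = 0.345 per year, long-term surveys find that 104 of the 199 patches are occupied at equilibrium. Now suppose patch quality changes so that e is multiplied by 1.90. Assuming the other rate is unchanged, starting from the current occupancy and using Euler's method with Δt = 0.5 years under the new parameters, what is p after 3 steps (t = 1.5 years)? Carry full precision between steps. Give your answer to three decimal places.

0.383

Observed p* = 104/199 = 0.52261.
Balance m(1−p*) = e·p* gives m = e·p*/(1−p*) = 0.345×0.52261/0.47739 = 0.37768.
Starting from p₀ = 0.52261; update p ← p + (dp/dt)·Δt with the new parameters.
p: 0.52261 → 0.44148  (Δp = -0.08114)
p: 0.44148 → 0.40226  (Δp = -0.03922)
p: 0.40226 → 0.38330  (Δp = -0.01896)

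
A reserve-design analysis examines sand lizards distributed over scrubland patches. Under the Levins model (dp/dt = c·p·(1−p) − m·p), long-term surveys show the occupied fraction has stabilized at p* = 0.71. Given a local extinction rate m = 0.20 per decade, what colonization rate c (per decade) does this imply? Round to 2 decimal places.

At equilibrium c(1−p*) = m, so c = m/(1−p*).
c = 0.20/(1 − 0.71) = 0.20/0.2900 = 0.6897.

0.69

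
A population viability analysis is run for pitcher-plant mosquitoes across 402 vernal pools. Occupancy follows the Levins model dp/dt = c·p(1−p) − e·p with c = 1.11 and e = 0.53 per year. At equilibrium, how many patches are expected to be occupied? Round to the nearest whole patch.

p* = 1 − e/c = 1 − 0.53/1.11 = 0.5225.
Expected occupied patches = N × p* = 402 × 0.5225 = 210.05 ≈ 210.

210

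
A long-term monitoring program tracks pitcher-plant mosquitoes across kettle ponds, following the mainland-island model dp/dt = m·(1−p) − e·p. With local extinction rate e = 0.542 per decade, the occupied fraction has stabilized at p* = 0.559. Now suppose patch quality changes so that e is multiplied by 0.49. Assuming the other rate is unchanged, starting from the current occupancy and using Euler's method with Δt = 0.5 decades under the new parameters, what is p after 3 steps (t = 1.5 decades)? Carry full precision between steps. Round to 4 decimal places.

Balance m(1−p*) = e·p* gives m = e·p*/(1−p*) = 0.542×0.55900/0.44100 = 0.68702.
Starting from p₀ = 0.55900; update p ← p + (dp/dt)·Δt with the new parameters.
  1  |  dp/dt·Δt = +0.077259  |  p_1 = 0.636259
  2  |  dp/dt·Δt = +0.040461  |  p_2 = 0.676720
  3  |  dp/dt·Δt = +0.021189  |  p_3 = 0.697909

0.6979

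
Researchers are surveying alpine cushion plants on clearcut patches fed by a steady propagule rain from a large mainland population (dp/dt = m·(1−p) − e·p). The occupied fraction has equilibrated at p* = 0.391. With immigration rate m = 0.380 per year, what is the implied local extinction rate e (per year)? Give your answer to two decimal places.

0.59

At equilibrium m(1−p*) = e·p*, so e = m(1−p*)/p*.
e = 0.380 × 0.6090 / 0.391 = 0.5919.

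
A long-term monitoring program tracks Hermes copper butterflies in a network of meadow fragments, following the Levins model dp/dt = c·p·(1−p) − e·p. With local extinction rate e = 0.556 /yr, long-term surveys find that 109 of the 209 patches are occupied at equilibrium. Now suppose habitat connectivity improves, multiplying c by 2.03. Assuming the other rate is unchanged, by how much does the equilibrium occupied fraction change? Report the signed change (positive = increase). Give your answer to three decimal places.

0.243

Observed p* = 109/209 = 0.52153.
Balance c(1−p*) = e gives c = e/(1 − 0.52153) = 0.556/0.47847 = 1.16204.
New p* = 1 − e/c = 1 − 0.55600/2.35894 = 0.76430.
Δp* = 0.76430 − 0.52153 = +0.24277.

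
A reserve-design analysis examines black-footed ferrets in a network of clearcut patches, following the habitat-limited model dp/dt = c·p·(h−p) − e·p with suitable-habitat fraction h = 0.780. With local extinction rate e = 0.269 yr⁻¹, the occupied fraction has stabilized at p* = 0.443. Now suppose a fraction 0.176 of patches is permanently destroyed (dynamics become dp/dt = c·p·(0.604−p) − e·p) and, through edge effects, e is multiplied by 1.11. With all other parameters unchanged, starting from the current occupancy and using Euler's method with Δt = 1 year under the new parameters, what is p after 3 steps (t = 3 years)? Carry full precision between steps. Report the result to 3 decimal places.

Balance c(h−p*) = e gives c = e/(0.78 − 0.44300) = 0.269/0.33700 = 0.79822.
Starting from p₀ = 0.44300; update p ← p + (dp/dt)·Δt with the new parameters.
step 1: Δp = -0.07534, p = 0.36766
step 2: Δp = -0.04042, p = 0.32724
step 3: Δp = -0.02542, p = 0.30182

0.302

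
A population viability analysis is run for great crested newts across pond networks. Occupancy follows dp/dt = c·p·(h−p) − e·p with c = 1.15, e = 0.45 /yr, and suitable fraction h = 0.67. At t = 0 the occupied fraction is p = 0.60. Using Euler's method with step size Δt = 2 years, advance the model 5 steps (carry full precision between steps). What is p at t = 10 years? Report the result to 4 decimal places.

0.2710

Update rule: p ← p + [c·p·(h−p) − e·p]·Δt with Δt = 2.
t = 2: p = 0.60000 + (-0.44340) = 0.15660
t = 4: p = 0.15660 + (+0.04398) = 0.20058
t = 6: p = 0.20058 + (+0.03604) = 0.23661
t = 8: p = 0.23661 + (+0.02290) = 0.25952
t = 10: p = 0.25952 + (+0.01145) = 0.27096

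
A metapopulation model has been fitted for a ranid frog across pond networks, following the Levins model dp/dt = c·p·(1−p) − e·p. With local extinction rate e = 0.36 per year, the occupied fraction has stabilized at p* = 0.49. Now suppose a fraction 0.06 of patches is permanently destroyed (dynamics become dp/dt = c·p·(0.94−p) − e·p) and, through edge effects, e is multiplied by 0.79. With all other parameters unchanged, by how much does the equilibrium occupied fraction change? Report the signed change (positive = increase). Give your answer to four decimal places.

0.0471

Balance c(1−p*) = e gives c = e/(1 − 0.49000) = 0.36/0.51000 = 0.70588.
New p* = 0.94 − e/c = 0.94 − 0.28440/0.70588 = 0.53710.
Δp* = 0.53710 − 0.49000 = +0.04710.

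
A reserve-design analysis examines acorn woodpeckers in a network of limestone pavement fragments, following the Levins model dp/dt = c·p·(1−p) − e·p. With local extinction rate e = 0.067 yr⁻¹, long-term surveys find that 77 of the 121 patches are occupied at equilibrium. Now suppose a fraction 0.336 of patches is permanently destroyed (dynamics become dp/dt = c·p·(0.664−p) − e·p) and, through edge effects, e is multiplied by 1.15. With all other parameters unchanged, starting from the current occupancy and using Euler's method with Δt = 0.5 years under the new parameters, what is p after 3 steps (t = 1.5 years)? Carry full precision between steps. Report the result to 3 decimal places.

Observed p* = 77/121 = 0.63636.
Balance c(1−p*) = e gives c = e/(1 − 0.63636) = 0.067/0.36364 = 0.18425.
Starting from p₀ = 0.63636; update p ← p + (dp/dt)·Δt with the new parameters.
t = 0.5: p = 0.63636 + (-0.02290) = 0.61347
t = 1: p = 0.61347 + (-0.02078) = 0.59269
t = 1.5: p = 0.59269 + (-0.01894) = 0.57375

0.574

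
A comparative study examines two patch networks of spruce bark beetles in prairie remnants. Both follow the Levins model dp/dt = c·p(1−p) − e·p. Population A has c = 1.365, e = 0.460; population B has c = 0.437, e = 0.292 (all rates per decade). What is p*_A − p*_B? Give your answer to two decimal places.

A: p*_A = 1 − 0.460/1.365 = 0.6630.
B: p*_B = 1 − 0.292/0.437 = 0.3318.
p*_A − p*_B = 0.6630 − 0.3318 = 0.3312.

0.33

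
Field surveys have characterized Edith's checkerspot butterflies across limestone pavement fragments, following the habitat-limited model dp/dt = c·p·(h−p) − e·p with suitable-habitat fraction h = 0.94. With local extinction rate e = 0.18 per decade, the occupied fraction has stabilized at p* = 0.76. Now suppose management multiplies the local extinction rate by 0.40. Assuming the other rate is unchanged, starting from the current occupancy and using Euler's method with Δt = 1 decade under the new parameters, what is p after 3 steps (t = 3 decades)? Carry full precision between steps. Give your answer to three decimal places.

0.867

Balance c(h−p*) = e gives c = e/(0.94 − 0.76000) = 0.18/0.18000 = 1.00000.
Starting from p₀ = 0.76000; update p ← p + (dp/dt)·Δt with the new parameters.
  1  |  dp/dt·Δt = +0.082080  |  p_1 = 0.842080
  2  |  dp/dt·Δt = +0.021827  |  p_2 = 0.863907
  3  |  dp/dt·Δt = +0.003536  |  p_3 = 0.867443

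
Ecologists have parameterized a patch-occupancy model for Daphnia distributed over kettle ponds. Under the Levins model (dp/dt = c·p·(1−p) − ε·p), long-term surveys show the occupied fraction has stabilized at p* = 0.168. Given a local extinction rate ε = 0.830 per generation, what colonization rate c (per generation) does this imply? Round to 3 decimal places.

0.998

At equilibrium c(1−p*) = ε, so c = ε/(1−p*).
c = 0.830/(1 − 0.168) = 0.830/0.8320 = 0.9976.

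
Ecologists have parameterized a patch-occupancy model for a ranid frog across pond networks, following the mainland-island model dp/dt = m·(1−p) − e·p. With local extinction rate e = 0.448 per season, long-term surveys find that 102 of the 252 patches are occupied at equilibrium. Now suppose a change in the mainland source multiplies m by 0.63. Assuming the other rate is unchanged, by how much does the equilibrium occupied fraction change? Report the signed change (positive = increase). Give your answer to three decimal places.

-0.105

Observed p* = 102/252 = 0.40476.
Balance m(1−p*) = e·p* gives m = e·p*/(1−p*) = 0.448×0.40476/0.59524 = 0.30464.
New p* = m/(m+e) = 0.19192/(0.19192+0.44800) = 0.29991.
Δp* = 0.29991 − 0.40476 = -0.10485.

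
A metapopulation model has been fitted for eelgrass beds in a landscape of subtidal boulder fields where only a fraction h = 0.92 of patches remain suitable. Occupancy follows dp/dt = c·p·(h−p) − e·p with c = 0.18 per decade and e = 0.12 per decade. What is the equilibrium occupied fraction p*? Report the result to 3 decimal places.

Setting dp/dt = 0 and dividing by p* gives c·(h−p*) = e.
So p* = h − e/c = 0.92 − 0.12/0.18 = 0.92 − 0.6667 = 0.2533.

0.253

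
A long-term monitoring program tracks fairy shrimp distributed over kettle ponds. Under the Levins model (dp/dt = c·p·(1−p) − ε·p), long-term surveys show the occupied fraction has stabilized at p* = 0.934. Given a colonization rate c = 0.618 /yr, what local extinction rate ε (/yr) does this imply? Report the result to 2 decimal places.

0.04

At equilibrium c(1−p*) = ε.
ε = 0.618 × (1 − 0.934) = 0.618 × 0.0660 = 0.0408.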